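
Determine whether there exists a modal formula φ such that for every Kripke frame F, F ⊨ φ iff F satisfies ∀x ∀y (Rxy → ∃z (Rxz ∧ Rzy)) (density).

Yes: it is density, defined by the C4 schema □□p → □p.
Suppose □□p→□p is valid. Take Rxy and set V(p)={w : xR²w}. Then □□p at x, so □p at x, so p at y, i.e. ∃z(Rxz∧Rzy).

Yes, by □□p → □p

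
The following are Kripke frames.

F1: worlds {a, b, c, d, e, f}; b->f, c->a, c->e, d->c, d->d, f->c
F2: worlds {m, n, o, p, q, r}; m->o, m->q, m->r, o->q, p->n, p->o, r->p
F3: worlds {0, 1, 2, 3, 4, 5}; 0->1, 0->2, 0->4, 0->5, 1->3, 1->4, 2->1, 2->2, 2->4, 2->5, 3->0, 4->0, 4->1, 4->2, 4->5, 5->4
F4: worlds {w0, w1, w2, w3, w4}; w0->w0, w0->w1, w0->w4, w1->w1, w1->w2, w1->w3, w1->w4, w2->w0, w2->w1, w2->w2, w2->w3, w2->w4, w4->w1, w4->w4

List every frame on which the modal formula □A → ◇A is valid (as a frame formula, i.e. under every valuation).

F3

The schema corresponds to seriality: ∀x ∃y Rxy.
F1: fails — world a has no successor.
F2: fails — world n has no successor.
F3: ✓.
F4: fails — world w3 has no successor.
Valid on: F3.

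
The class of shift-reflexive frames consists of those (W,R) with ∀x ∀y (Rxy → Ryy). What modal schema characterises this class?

A defining formula is □(□q → q) (the T□ axiom).
Suppose □(□q→q) is valid. Take Rxy and set V(q)={w : Ryw}. Then at y, □q holds; since □(□q→q) at x, □q→q at y, so q at y, i.e. Ryy.

□(□q → q)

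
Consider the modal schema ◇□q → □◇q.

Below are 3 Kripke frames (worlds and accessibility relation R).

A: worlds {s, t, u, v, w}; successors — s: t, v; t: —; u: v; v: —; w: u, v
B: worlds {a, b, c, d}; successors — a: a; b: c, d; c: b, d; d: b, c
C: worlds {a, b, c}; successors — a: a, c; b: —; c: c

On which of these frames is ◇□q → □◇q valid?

This is the axiom for convergence; its first-order frame correspondent is ∀x ∀y ∀z (Rxy ∧ Rxz → ∃w (Ryw ∧ Rzw)).
A: fails — Rsv and Rsv but v and v have no common successor.
B: satisfies the condition.
C: satisfies the condition.

B, C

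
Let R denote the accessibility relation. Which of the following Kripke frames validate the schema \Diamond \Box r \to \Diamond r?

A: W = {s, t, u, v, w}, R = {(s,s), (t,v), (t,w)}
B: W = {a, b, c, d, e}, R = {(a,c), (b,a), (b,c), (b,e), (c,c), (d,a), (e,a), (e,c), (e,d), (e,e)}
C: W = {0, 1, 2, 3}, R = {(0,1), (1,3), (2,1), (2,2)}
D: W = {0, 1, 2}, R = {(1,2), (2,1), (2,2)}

D

The schema corresponds to a generalized confluence (Geach) condition: \forall x \forall y (xRy \to \exists w (yRw \wedge xRw)).
A: fails — tRv but no w* with vRw* and tRw*.
B: fails — dRa but no w with aRw and dRw.
C: fails — 0R1 but no w with 1Rw and 0Rw.
D: satisfies the condition.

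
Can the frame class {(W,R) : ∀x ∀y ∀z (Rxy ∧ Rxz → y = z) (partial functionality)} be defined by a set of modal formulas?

This is a Sahlqvist condition; the CD axiom ◇p → □p defines it.
Suppose ◇p→□p is valid. Take Rxy, Rxz and set V(p)={y}. Then ◇p at x, so □p at x, so p at z, i.e. z=y.

Yes, by ◇p → □p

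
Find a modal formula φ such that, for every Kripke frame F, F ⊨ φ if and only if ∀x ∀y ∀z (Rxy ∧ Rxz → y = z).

◇ψ → □ψ

This is partial functionality; the standard corresponding axiom is CD: ◇ψ → □ψ.
Suppose ◇ψ→□ψ is valid. Take Rxy, Rxz and set V(ψ)={y}. Then ◇ψ at x, so □ψ at x, so ψ at z, i.e. z=y.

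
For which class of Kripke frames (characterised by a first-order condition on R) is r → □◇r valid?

Suppose r→□◇r is valid. Take Rxy and set V(r)={x}. Then r at x, so □◇r at x, so ◇r at y, so some z with Ryz has r; z=x, i.e. Ryx.
Conversely, on a frame with symmetry the schema holds at every world under every valuation.
Frame condition: ∀x ∀y (Rxy → Ryx).

symmetry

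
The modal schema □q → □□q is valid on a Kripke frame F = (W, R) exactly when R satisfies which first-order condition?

transitivity: ∀x ∀y ∀z (Rxy ∧ Ryz → Rxz)

Suppose □q→□□q is valid. Take Rxy, Ryz and set V(q)={w : Rxw}. Then □q at x, so □□q at x, so □q at y, so q at z, i.e. Rxz.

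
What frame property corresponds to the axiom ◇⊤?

seriality: ∀x ∃y Rxy

This is a form of the D axiom.
Its frame correspondent is seriality — ∀x ∃y Rxy.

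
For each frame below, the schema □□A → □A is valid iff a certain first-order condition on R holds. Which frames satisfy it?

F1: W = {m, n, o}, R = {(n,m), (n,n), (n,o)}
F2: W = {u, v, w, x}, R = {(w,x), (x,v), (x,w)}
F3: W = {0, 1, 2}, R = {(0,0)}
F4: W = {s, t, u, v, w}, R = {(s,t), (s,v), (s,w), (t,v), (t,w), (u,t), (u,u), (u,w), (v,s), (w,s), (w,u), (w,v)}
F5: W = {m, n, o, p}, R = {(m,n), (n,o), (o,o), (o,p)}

F1, F3

This is the axiom for density; its first-order frame correspondent is ∀x ∀y (Rxy → ∃z (Rxz ∧ Rzy)).
F1: ✓.
F2: fails — Rxw but no z with Rxz and Rzw.
F3: ✓.
F4: fails — Rvs but no z with Rvz and Rzs.
F5: fails — Rmn but no z with Rmz and Rzn.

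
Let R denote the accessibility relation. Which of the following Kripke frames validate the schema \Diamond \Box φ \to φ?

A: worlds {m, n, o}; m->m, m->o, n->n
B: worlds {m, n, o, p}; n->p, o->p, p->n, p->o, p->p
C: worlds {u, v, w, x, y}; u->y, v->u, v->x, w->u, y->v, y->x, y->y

B

This is the axiom for symmetry; its first-order frame correspondent is \forall x \forall y (Rxy \to Ryx).
A: fails — Rmo but not Rom.
B: condition met.
C: fails — Ryx but not Rxy.
Valid on: B.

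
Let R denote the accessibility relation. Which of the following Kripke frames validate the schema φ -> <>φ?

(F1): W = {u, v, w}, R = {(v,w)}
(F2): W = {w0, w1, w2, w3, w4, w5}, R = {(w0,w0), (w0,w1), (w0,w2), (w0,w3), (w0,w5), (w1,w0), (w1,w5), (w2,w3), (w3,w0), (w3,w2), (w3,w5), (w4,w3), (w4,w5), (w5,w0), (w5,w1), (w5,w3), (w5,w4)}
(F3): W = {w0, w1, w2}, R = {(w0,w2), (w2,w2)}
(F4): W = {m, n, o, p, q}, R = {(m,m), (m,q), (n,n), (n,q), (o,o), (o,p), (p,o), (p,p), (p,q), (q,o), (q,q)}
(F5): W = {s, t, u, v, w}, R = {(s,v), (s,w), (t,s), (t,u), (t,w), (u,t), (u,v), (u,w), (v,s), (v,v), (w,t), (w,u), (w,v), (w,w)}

Frame correspondent (Sahlqvist): forall x exists w (x = w & xRw) — i.e. a generalized confluence (Geach) condition.
(F1): fails — at u but no t with u=t and uRt.
(F2): fails — at w1 but no w with w1=w and w1Rw.
(F3): fails — at w0 but no w with w0=w and w0Rw.
(F4): satisfies the condition.
(F5): fails — at s but no w* with s=w* and sRw*.

(F4)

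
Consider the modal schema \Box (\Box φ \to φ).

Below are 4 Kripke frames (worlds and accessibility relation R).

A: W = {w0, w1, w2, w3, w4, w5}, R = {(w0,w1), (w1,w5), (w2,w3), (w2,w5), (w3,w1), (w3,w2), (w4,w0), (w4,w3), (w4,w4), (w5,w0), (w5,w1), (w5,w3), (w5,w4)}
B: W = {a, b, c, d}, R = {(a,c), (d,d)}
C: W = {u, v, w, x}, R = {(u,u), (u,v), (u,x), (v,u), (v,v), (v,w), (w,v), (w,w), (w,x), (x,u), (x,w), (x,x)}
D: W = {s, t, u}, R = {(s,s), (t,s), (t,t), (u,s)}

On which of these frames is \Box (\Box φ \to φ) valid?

This is the axiom for shift-reflexivity; its first-order frame correspondent is \forall x \forall y (Rxy \to Ryy).
A: fails — Rw1w5 but not Rw5w5.
B: fails — Rac but not Rcc.
C: holds.
D: holds.

C, D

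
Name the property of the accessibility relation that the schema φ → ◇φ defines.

Reflexivity

This is frame-equivalent to □φ → φ (substitute ¬φ for φ and contrapose).
Suppose □φ→φ is valid. At any x set V(φ)={w : Rxw}. Then □φ holds at x, so φ holds at x, i.e. Rxx.
Conversely, on a frame with reflexivity the schema holds at every world under every valuation.
So the correspondent is reflexivity.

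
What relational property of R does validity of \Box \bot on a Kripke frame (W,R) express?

Emptiness of R

□⊥ is valid iff no world has any successor (otherwise □⊥ fails at any world with one).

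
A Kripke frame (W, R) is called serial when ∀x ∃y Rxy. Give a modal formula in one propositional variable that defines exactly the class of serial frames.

□r → ◇r

The condition is seriality. The D schema □r → ◇r defines it.
Suppose □r→◇r is valid. At any x set V(r)=W. Then □r at x, so ◇r at x, so x has a successor.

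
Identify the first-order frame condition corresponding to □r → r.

reflexivity

This schema is the T axiom.
It corresponds to reflexivity: ∀x Rxx.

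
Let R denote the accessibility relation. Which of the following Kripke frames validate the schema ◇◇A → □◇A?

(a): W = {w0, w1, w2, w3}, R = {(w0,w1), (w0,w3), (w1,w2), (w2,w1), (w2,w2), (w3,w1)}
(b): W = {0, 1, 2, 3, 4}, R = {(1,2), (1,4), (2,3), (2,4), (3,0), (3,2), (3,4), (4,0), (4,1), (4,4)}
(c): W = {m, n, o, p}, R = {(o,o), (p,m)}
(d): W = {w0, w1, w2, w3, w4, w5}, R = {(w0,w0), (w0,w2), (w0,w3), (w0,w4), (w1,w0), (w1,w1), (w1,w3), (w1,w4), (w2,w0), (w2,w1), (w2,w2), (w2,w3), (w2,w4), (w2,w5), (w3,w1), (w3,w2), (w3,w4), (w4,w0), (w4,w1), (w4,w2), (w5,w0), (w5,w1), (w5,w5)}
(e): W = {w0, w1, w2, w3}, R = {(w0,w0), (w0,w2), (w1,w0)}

The schema corresponds to a generalized confluence (Geach) condition: ∀x ∀y ∀z ((xR²y ∧ xRz) → ∃w (y = w ∧ zRw)).
(a): fails — w0R²w1, w0Rw1 but no w with w1=w and w1Rw.
(b): fails — 1R²0, 1R2 but no w with 0=w and 2Rw.
(c): condition met.
(d): fails — w0R²w0, w0Rw3 but no w with w0=w and w3Rw.
(e): fails — w0R²w0, w0Rw2 but no w with w0=w and w2Rw.
Valid on: (c).

(c)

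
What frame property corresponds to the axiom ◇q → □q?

Partial functionality

Suppose ◇q→□q is valid. Take Rxy, Rxz and set V(q)={y}. Then ◇q at x, so □q at x, so q at z, i.e. z=y.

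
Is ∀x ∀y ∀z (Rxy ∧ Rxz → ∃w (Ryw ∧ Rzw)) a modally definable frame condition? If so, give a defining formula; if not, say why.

Yes — defined by ◇□r → □◇r

This is a Sahlqvist condition; the .2 axiom ◇□r → □◇r defines it.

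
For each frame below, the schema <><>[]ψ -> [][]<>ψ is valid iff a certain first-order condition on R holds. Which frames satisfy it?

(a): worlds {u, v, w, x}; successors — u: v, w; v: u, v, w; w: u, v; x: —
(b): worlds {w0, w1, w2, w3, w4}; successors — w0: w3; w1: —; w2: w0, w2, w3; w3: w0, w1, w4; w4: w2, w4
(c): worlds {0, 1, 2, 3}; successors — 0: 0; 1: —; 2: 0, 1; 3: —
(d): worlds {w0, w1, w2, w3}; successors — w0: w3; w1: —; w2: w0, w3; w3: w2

(a), (c)

This is the axiom for a generalized confluence (Geach) condition; its first-order frame correspondent is forall x forall y forall z ((x R^2 y & x R^2 z) -> exists w (yRw & zRw)).
(a): holds.
(b): fails — w0R²w0, w0R²w1 but no w with w0Rw and w1Rw.
(c): holds.
(d): fails — w2R²w2, w2R²w3 but no w with w2Rw and w3Rw.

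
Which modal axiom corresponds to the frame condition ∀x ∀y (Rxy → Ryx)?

The condition is symmetry. The B schema s → □◇s defines it.
Suppose s→□◇s is valid. Take Rxy and set V(s)={x}. Then s at x, so □◇s at x, so ◇s at y, so some z with Ryz has s; z=x, i.e. Ryx.

s → □◇s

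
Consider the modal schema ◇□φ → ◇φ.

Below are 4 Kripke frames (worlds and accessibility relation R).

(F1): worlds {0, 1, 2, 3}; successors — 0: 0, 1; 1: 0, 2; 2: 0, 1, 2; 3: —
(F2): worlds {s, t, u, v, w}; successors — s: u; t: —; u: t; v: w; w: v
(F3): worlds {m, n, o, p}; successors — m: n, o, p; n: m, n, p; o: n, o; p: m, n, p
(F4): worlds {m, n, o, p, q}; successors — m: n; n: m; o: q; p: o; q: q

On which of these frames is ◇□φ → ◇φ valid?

Frame correspondent (Sahlqvist): ∀x ∀y (xRy → ∃w (yRw ∧ xRw)) — i.e. a generalized confluence (Geach) condition.
(F1): satisfies the condition.
(F2): fails — sRu but no w* with uRw* and sRw*.
(F3): satisfies the condition.
(F4): fails — mRn but no w with nRw and mRw.
Valid on: (F1), (F3).

(F1), (F3)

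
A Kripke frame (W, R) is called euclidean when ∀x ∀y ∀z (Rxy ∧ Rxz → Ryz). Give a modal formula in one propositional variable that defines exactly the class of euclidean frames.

A defining formula is ◇q → □◇q (the 5 axiom).

◇q → □◇q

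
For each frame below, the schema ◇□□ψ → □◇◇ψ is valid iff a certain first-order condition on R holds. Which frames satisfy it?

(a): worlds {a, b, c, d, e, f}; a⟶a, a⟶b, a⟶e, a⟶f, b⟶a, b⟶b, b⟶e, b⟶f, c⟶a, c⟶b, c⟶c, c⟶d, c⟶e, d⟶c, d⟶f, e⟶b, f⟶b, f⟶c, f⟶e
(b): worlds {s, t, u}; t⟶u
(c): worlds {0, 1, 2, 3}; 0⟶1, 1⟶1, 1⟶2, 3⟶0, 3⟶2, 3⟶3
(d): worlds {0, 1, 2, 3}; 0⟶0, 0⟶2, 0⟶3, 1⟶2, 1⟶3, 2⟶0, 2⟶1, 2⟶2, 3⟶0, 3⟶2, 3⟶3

Frame correspondent (Sahlqvist): ∀x ∀y ∀z ((xRy ∧ xRz) → ∃w (yR²w ∧ zR²w)) — i.e. a generalized confluence (Geach) condition.
(a): condition met.
(b): fails — tRu, tRu but no w with uR²w and uR²w.
(c): fails — 1R1, 1R2 but no w with 1R²w and 2R²w.
(d): condition met.

(a), (d)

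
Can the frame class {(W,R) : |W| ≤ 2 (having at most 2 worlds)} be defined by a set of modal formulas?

Modal frame validity is preserved under disjoint unions.
Any modal formula valid on each of 3 disjoint one-world frames is valid on their disjoint union (validity is preserved under disjoint unions). Each one-world frame has |W|=1≤2, but the union has |W|=3.
So no modal formula (or set of formulas) defines exactly the |W|≤2 frames.

No — not modally definable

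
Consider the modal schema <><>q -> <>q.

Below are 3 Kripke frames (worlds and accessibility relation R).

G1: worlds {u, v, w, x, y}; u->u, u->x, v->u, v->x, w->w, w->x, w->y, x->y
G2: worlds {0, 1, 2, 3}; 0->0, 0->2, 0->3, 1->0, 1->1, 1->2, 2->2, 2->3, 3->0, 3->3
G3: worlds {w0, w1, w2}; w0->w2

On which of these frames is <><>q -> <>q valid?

Frame correspondent (Sahlqvist): forall x forall y forall z (Rxy & Ryz -> Rxz) — i.e. transitivity.
G1: fails — Rvx and Rxy but not Rvy.
G2: fails — R10 and R03 but not R13.
G3: ✓.

G3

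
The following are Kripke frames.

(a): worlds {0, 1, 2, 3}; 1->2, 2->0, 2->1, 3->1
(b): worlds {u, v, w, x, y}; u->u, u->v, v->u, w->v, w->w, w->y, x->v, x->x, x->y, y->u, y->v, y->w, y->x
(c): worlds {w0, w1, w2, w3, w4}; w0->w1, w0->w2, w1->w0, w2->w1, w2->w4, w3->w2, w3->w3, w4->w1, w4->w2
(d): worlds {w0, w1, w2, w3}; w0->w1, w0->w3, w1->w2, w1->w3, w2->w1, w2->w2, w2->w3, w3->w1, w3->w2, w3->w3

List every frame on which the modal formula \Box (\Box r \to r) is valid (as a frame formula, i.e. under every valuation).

The schema corresponds to shift-reflexivity: \forall x \forall y (Rxy \to Ryy).
(a): fails — R12 but not R22.
(b): fails — Ruv but not Rvv.
(c): fails — Rw1w0 but not Rw0w0.
(d): fails — Rw3w1 but not Rw1w1.
Valid on no frame.

none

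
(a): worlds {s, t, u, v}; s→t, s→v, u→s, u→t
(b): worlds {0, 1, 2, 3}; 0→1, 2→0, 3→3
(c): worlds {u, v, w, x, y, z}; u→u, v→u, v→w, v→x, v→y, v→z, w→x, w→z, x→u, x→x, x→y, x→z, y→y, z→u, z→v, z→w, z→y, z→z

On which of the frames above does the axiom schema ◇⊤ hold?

(c)

This is the axiom for seriality; its first-order frame correspondent is ∀x ∃y Rxy.
(a): fails — world t has no successor.
(b): fails — world 1 has no successor.
(c): ✓.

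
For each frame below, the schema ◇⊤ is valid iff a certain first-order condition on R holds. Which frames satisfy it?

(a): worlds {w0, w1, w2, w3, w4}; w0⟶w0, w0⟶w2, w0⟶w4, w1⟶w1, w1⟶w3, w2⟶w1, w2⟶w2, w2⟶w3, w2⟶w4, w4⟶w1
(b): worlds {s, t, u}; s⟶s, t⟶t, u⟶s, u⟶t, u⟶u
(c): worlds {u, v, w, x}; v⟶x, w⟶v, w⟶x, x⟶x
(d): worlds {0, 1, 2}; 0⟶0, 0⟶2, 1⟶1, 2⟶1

The schema corresponds to seriality: ∀x ∃y Rxy.
(a): fails — world w3 has no successor.
(b): ✓.
(c): fails — world u has no successor.
(d): ✓.

(b), (d)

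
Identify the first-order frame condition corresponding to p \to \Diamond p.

reflexivity: \forall x Rxx

This is frame-equivalent to □p → p (substitute ¬p for p and contrapose).
Suppose □p→p is valid. At any x set V(p)={w : Rxw}. Then □p holds at x, so p holds at x, i.e. Rxx.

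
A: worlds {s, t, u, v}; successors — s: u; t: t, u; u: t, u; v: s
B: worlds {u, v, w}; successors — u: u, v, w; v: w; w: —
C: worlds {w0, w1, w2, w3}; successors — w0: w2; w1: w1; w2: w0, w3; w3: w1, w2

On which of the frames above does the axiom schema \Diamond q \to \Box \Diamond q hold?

This is the axiom for the Euclidean property; its first-order frame correspondent is \forall x \forall y \forall z (Rxy \wedge Rxz \to Ryz).
A: fails — Rvs and Rvs but not Rss.
B: fails — Ruv and Ruv but not Rvv.
C: fails — Rw0w2 and Rw0w2 but not Rw2w2.
Valid on no frame.

none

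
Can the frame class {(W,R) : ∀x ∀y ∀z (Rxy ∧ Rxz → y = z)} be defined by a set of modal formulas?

Definable; ◇r → □r defines it

The condition is partial functionality. A defining modal formula is ◇r → □r.
Suppose ◇r→□r is valid. Take Rxy, Rxz and set V(r)={y}. Then ◇r at x, so □r at x, so r at z, i.e. z=y.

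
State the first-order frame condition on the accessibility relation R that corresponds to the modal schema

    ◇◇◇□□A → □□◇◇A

∀x ∀y ∀z ((xR³y ∧ xR²z) → ∃w (yR²w ∧ zR²w))

This is a Sahlqvist (Geach-type) schema ◇^3□^2A → □^2◇^2A.
First-order correspondent: ∀x ∀y ∀z ((xR³y ∧ xR²z) → ∃w (yR²w ∧ zR²w)).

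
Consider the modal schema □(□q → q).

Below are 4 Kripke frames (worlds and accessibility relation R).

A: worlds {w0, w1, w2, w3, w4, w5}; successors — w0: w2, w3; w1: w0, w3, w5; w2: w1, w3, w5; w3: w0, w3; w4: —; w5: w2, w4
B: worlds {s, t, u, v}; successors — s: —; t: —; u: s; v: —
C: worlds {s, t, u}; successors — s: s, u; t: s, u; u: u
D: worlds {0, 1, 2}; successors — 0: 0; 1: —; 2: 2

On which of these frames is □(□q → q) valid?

C, D

This is the axiom for shift-reflexivity; its first-order frame correspondent is ∀x ∀y (Rxy → Ryy).
A: fails — Rw1w5 but not Rw5w5.
B: fails — Rus but not Rss.
C: holds.
D: holds.
Valid on: C, D.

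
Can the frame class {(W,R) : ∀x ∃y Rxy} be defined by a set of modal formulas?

Yes, by □r → ◇r

This is a Sahlqvist condition; the D axiom □r → ◇r defines it.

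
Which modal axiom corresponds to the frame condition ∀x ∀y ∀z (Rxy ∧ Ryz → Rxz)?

□p → □□p

A defining formula is □p → □□p (the 4 axiom).
Suppose □p→□□p is valid. Take Rxy, Ryz and set V(p)={w : Rxw}. Then □p at x, so □□p at x, so □p at y, so p at z, i.e. Rxz.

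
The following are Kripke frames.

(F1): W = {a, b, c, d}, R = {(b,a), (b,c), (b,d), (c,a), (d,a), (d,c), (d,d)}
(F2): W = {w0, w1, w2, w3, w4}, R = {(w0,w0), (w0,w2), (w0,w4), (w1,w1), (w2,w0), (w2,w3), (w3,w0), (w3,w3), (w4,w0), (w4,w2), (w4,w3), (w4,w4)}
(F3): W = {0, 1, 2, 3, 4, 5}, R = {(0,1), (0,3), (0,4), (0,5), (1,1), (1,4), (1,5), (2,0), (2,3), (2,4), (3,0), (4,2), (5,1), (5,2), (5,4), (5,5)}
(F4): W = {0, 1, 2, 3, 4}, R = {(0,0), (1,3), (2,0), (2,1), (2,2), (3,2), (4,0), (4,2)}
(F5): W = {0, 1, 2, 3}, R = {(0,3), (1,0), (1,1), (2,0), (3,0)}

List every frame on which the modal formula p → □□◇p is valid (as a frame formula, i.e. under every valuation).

This is the axiom for a generalized confluence (Geach) condition; its first-order frame correspondent is ∀x ∀z (xR²z → ∃w (x = w ∧ zRw)).
(F1): fails — bR²a but no w with b=w and aRw.
(F2): fails — w2R²w2 but no w with w2=w and w2Rw.
(F3): fails — 0R²0 but no w with 0=w and 0Rw.
(F4): fails — 2R²0 but no w with 2=w and 0Rw.
(F5): fails — 0R²0 but no w with 0=w and 0Rw.

none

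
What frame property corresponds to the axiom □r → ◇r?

seriality: ∀x ∃y Rxy

Suppose □r→◇r is valid. At any x set V(r)=W. Then □r at x, so ◇r at x, so x has a successor.
The converse is a direct semantic check.
So the correspondent is seriality.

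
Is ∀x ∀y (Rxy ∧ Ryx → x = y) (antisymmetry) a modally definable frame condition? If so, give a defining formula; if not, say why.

Not definable by any modal formula

Modal frame validity is preserved under surjective bounded morphisms.
The 4-cycle (worlds s,t,u,v with s→t→u→v→s) is antisymmetric. Sending even-indexed worlds to • and odd-indexed worlds to ∘ is a surjective bounded morphism onto the two-world frame with •↔∘, which is not antisymmetric.
So no modal formula (or set of formulas) defines exactly the antisymmetric frames.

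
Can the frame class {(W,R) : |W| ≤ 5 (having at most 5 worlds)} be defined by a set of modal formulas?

Modal frame validity is preserved under disjoint unions.
Any modal formula valid on each of 6 disjoint one-world frames is valid on their disjoint union (validity is preserved under disjoint unions). Each one-world frame has |W|=1≤5, but the union has |W|=6.
So no modal formula (or set of formulas) defines exactly the |W|≤5 frames.

Not modally definable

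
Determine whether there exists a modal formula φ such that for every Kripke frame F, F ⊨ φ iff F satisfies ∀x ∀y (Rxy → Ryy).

Yes: it is shift-reflexivity, defined by the T□ schema □(□q → q).
Suppose □(□q→q) is valid. Take Rxy and set V(q)={w : Ryw}. Then at y, □q holds; since □(□q→q) at x, □q→q at y, so q at y, i.e. Ryy.

Definable; □(□q → q) defines it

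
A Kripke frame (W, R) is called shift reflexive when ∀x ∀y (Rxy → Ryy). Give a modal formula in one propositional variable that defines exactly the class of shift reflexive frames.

A defining formula is □(□r → r) (the T□ axiom).
Suppose □(□r→r) is valid. Take Rxy and set V(r)={w : Ryw}. Then at y, □r holds; since □(□r→r) at x, □r→r at y, so r at y, i.e. Ryy.

□(□r → r)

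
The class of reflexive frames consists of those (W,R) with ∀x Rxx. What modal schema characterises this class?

A defining formula is □r → r (the T axiom).
Suppose □r→r is valid. At any x set V(r)={w : Rxw}. Then □r holds at x, so r holds at x, i.e. Rxx.

□r → r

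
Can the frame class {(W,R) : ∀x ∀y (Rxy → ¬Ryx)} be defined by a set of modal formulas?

No

Any modally definable frame class is closed under surjective bounded morphisms.
The 5-cycle (worlds s,t,u,v,w with s→t→u→v→w→s) is asymmetric. Mapping every world to a single reflexive point • is a surjective bounded morphism, and the reflexive point is not asymmetric (R•• but asymmetry requires ¬R••).
So no modal formula (or set of formulas) defines exactly the asymmetric frames.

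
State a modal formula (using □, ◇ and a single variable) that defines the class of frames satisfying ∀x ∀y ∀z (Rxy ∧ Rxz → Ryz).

◇q → □◇q

This is the Euclidean property; the standard corresponding axiom is 5: ◇q → □◇q.
Suppose ◇q→□◇q is valid. Take Rxy, Rxz and set V(q)={y}. Then ◇q at x, so □◇q at x, so ◇q at z, so some w with Rzw has q; w=y, i.e. Rzy. By symmetry of the argument, Ryz.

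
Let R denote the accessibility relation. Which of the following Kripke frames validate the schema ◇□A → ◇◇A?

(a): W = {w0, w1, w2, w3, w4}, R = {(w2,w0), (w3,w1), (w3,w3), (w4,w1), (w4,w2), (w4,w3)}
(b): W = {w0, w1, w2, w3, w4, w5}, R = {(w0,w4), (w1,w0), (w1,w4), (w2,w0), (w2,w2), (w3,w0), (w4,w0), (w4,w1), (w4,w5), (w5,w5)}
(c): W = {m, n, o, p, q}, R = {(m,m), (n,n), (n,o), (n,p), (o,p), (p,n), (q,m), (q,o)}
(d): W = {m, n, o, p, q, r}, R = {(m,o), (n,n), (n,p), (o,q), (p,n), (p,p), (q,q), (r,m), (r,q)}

This is the axiom for a generalized confluence (Geach) condition; its first-order frame correspondent is ∀x ∀y (xRy → ∃w (yRw ∧ xR²w)).
(a): fails — w2Rw0 but no w with w0Rw and w2R²w.
(b): condition met.
(c): condition met.
(d): condition met.

(b), (c), (d)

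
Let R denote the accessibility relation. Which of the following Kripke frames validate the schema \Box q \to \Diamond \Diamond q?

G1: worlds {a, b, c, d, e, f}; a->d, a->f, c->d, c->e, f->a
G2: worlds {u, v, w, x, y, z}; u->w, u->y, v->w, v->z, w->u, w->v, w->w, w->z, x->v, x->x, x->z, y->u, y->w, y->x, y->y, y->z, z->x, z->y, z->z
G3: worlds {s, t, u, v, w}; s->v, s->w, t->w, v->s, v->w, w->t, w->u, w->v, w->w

G2

Frame correspondent (Sahlqvist): \forall x \exists w (xRw \wedge x R^2 w) — i.e. a generalized confluence (Geach) condition.
G1: fails — at a but no w with aRw and aR²w.
G2: satisfies the condition.
G3: fails — at u but no w* with uRw* and uR²w*.
Valid on: G2.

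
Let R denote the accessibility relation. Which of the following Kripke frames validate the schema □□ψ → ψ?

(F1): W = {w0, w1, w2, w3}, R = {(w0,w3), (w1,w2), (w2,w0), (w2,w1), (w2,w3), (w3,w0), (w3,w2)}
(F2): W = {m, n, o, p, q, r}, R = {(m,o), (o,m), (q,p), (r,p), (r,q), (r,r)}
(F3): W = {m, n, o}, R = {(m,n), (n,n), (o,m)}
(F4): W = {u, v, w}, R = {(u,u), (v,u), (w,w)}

(F1)

The schema corresponds to a generalized confluence (Geach) condition: ∀x ∃w (xR²w ∧ x = w).
(F1): satisfies the condition.
(F2): fails — at n but no w with nR²w and n=w.
(F3): fails — at m but no w with mR²w and m=w.
(F4): fails — at v but no t with vR²t and v=t.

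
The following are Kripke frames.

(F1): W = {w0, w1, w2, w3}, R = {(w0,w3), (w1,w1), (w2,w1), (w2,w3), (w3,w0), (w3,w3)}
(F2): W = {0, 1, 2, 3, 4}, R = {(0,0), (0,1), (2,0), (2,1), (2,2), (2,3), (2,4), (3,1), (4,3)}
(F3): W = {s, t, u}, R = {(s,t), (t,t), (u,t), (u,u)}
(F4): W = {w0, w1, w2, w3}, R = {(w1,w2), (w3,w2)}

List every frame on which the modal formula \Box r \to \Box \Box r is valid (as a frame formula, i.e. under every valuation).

Frame correspondent (Sahlqvist): \forall x \forall y \forall z (Rxy \wedge Ryz \to Rxz) — i.e. transitivity.
(F1): fails — Rw0w3 and Rw3w0 but not Rw0w0.
(F2): fails — R43 and R31 but not R41.
(F3): ✓.
(F4): ✓.

(F3), (F4)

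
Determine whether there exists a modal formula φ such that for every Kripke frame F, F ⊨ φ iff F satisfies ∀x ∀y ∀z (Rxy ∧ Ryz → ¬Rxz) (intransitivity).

Modal frame validity is preserved under surjective bounded morphisms.
The 5-cycle (worlds w0,w1,w2,w3,w4 with w0→w1→w2→w3→w4→w0) is intransitive. Mapping every world to a single reflexive point • is a surjective bounded morphism; the reflexive point is not intransitive (R••∧R•• but R••).
So the class is not modally definable.

No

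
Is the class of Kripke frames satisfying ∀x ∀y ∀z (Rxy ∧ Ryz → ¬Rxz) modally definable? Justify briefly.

Not modally definable

If a class were modally definable it would be closed under surjective bounded morphisms (Goldblatt–Thomason).
The 3-cycle (worlds s,t,u with s→t→u→s) is intransitive. Mapping every world to a single reflexive point • is a surjective bounded morphism; the reflexive point is not intransitive (R••∧R•• but R••).
Hence intransitivity is not modally definable.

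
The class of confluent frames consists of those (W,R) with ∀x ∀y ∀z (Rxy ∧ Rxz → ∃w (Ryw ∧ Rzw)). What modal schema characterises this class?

◇□p → □◇p

This is convergence; the standard corresponding axiom is .2: ◇□p → □◇p.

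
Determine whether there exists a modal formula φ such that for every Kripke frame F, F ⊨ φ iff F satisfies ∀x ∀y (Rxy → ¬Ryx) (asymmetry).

Modal frame validity is preserved under surjective bounded morphisms.
The 5-cycle (worlds 0,1,2,3,4 with 0→1→2→3→4→0) is asymmetric. Mapping every world to a single reflexive point • is a surjective bounded morphism, and the reflexive point is not asymmetric (R•• but asymmetry requires ¬R••).
Hence asymmetry is not modally definable.

No — not modally definable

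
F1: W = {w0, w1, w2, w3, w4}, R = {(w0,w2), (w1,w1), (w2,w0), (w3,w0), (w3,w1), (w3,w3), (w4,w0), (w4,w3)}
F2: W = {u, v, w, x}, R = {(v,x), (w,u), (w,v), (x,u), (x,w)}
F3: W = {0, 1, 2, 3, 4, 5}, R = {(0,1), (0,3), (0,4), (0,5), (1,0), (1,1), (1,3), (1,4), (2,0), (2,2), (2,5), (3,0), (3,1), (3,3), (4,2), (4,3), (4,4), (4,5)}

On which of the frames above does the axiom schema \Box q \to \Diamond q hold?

The schema corresponds to seriality: \forall x \exists y Rxy.
F1: condition met.
F2: fails — world u has no successor.
F3: fails — world 5 has no successor.

F1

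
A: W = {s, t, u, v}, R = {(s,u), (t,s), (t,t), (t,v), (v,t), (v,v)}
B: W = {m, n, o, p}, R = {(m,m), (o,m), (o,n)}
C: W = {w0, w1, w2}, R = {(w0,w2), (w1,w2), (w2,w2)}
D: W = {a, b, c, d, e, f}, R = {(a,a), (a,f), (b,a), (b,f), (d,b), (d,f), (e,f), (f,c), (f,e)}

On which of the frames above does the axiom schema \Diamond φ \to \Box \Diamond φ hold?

The schema corresponds to the Euclidean property: \forall x \forall y \forall z (Rxy \wedge Rxz \to Ryz).
A: fails — Rsu and Rsu but not Ruu.
B: fails — Rom and Ron but not Rmn.
C: condition met.
D: fails — Raf and Raa but not Rfa.

C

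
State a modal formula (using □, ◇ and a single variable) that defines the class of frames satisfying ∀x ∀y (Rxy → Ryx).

s → □◇s

A defining formula is s → □◇s (the B axiom).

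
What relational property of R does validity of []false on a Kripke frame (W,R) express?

□⊥ is valid iff no world has any successor (otherwise □⊥ fails at any world with one).
The converse is a direct semantic check.
Frame condition: forall x forall y ~Rxy.

emptiness of R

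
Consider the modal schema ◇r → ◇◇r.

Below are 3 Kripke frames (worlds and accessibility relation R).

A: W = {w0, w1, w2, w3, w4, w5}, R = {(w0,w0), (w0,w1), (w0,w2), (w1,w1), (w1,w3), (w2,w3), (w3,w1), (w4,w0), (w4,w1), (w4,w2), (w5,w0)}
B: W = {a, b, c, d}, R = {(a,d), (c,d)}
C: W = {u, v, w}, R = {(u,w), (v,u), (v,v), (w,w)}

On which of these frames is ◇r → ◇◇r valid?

The schema corresponds to a generalized confluence (Geach) condition: ∀x ∀y (xRy → ∃w (y = w ∧ xR²w)).
A: fails — w2Rw3 but no w with w3=w and w2R²w.
B: fails — aRd but no w with d=w and aR²w.
C: holds.
Valid on: C.

C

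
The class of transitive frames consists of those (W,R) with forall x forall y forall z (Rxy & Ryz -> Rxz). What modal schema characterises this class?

□p → □□p

The condition is transitivity. The 4 schema □p → □□p defines it.
Suppose □p→□□p is valid. Take Rxy, Ryz and set V(p)={w : Rxw}. Then □p at x, so □□p at x, so □p at y, so p at z, i.e. Rxz.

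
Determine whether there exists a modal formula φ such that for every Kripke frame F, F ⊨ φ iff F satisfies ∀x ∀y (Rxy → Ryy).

Yes, by □(□q → q)

The condition is shift-reflexivity. A defining modal formula is □(□q → q).
Suppose □(□q→q) is valid. Take Rxy and set V(q)={w : Ryw}. Then at y, □q holds; since □(□q→q) at x, □q→q at y, so q at y, i.e. Ryy.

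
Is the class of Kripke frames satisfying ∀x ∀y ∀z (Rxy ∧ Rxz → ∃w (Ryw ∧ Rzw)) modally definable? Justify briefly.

Definable; ◇□r → □◇r defines it

The condition is convergence. A defining modal formula is ◇□r → □◇r.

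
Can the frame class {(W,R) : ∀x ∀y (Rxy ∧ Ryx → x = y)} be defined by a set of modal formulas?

Not definable by any modal formula

Any modally definable frame class is closed under surjective bounded morphisms.
The 4-cycle (worlds a,b,c,d with a→b→c→d→a) is antisymmetric. Sending even-indexed worlds to s and odd-indexed worlds to t is a surjective bounded morphism onto the two-world frame with s↔t, which is not antisymmetric.
Hence antisymmetry is not modally definable.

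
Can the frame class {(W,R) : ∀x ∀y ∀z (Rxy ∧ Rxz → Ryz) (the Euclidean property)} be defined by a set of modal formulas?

Yes: it is the Euclidean property, defined by the 5 schema ◇q → □◇q.

Yes — defined by ◇q → □◇q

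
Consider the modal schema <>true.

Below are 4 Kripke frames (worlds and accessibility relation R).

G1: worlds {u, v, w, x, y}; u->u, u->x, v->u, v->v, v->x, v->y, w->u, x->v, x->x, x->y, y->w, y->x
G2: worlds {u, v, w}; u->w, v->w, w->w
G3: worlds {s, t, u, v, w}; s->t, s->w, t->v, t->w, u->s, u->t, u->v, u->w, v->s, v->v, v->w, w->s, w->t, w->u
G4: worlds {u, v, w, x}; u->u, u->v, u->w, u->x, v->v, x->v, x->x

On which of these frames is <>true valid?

G1, G2, G3

This is the axiom for seriality; its first-order frame correspondent is forall x exists y Rxy.
G1: satisfies the condition.
G2: satisfies the condition.
G3: satisfies the condition.
G4: fails — world w has no successor.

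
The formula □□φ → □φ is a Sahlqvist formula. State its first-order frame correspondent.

Suppose □□φ→□φ is valid. Take Rxy and set V(φ)={w : xR²w}. Then □□φ at x, so □φ at x, so φ at y, i.e. ∃z(Rxz∧Rzy).

density: ∀x ∀y (Rxy → ∃z (Rxz ∧ Rzy))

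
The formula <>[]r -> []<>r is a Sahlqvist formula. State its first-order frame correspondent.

convergence: forall x forall y forall z (Rxy & Rxz -> exists w (Ryw & Rzw))

Suppose ◇□r→□◇r is valid. Take Rxy, Rxz and set V(r)={w : Ryw}. Then □r at y so ◇□r at x, so □◇r at x, so ◇r at z, giving w with Rzw and Ryw.
Conversely, on a frame with convergence the schema holds at every world under every valuation.
So the correspondent is convergence.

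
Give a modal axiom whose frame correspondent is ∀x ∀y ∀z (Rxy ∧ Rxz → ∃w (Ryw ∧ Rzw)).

The condition is convergence. The .2 schema ◇□q → □◇q defines it.
Suppose ◇□q→□◇q is valid. Take Rxy, Rxz and set V(q)={w : Ryw}. Then □q at y so ◇□q at x, so □◇q at x, so ◇q at z, giving w with Rzw and Ryw.

◇□q → □◇q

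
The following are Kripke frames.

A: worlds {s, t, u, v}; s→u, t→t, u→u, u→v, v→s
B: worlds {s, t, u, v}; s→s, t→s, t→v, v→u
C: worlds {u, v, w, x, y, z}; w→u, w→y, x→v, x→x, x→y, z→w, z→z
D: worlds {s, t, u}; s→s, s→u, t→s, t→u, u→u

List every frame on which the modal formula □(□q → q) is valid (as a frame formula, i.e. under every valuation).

The schema corresponds to shift-reflexivity: ∀x ∀y (Rxy → Ryy).
A: fails — Ruv but not Rvv.
B: fails — Rvu but not Ruu.
C: fails — Rwu but not Ruu.
D: ✓.
Valid on: D.

D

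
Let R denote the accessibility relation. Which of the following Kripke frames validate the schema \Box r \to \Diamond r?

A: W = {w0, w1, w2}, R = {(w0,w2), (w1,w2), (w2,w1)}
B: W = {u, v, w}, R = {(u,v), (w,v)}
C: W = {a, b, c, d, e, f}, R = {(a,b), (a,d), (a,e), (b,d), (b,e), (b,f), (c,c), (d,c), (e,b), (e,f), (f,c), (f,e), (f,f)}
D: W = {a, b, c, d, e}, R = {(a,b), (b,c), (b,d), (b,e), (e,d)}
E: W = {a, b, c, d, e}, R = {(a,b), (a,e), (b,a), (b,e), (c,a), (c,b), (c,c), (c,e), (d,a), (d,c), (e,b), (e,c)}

Frame correspondent (Sahlqvist): \forall x \exists y Rxy — i.e. seriality.
A: condition met.
B: fails — world v has no successor.
C: condition met.
D: fails — world c has no successor.
E: condition met.

A, C, E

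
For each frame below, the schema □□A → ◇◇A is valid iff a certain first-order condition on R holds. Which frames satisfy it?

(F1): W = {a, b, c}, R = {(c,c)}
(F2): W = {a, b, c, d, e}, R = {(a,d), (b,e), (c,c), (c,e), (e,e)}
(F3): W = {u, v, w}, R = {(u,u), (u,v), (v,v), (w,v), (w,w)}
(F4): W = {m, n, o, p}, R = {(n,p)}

(F3)

The schema corresponds to a generalized confluence (Geach) condition: ∀x ∃w (xR²w ∧ xR²w).
(F1): fails — at a but no w with aR²w and aR²w.
(F2): fails — at a but no w with aR²w and aR²w.
(F3): holds.
(F4): fails — at m but no w with mR²w and mR²w.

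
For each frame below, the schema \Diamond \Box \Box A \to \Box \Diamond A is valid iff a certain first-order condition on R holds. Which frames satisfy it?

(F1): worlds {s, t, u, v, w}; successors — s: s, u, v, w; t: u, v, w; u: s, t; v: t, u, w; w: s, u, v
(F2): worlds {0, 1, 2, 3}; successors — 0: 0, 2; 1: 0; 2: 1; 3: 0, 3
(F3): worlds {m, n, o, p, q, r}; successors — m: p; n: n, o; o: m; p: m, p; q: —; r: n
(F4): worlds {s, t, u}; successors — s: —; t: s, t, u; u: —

(F1)

This is the axiom for a generalized confluence (Geach) condition; its first-order frame correspondent is \forall x \forall y \forall z ((xRy \wedge xRz) \to \exists w (y R^2 w \wedge zRw)).
(F1): condition met.
(F2): fails — 0R2, 0R2 but no w with 2R²w and 2Rw.
(F3): fails — nRo, nRn but no w with oR²w and nRw.
(F4): fails — tRs, tRs but no w with sR²w and sRw.
Valid on: (F1).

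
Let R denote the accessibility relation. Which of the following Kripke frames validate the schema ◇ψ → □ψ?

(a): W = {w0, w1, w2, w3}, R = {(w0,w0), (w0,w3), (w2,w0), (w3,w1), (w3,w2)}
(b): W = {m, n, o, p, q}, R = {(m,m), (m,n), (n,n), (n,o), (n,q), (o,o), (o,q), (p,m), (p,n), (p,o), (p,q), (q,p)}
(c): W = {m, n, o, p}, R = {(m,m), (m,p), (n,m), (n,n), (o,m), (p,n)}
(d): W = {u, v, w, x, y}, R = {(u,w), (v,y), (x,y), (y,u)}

This is the axiom for partial functionality; its first-order frame correspondent is ∀x ∀y ∀z (Rxy ∧ Rxz → y = z).
(a): fails — w0 sees both w0 and w3.
(b): fails — m sees both m and n.
(c): fails — m sees both m and p.
(d): holds.
Valid on: (d).

(d)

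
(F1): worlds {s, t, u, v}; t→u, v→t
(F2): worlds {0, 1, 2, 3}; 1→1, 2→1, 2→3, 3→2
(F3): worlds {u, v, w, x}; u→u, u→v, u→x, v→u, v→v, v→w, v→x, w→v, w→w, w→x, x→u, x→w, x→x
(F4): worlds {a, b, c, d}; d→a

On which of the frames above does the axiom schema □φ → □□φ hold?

This is the axiom for transitivity; its first-order frame correspondent is ∀x ∀y ∀z (Rxy ∧ Ryz → Rxz).
(F1): fails — Rvt and Rtu but not Rvu.
(F2): fails — R23 and R32 but not R22.
(F3): fails — Ruv and Rvw but not Ruw.
(F4): holds.

(F4)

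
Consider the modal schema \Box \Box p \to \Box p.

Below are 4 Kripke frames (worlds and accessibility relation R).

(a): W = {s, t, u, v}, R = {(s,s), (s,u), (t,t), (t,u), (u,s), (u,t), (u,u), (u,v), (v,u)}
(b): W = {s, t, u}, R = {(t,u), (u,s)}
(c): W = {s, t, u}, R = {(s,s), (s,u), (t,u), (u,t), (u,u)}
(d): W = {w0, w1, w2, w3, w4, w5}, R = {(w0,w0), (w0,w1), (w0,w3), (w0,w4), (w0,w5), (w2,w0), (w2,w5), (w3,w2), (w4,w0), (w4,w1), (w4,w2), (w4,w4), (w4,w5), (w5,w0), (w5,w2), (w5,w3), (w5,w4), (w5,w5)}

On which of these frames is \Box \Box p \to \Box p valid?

(a), (c)

Frame correspondent (Sahlqvist): \forall x \forall y (Rxy \to \exists z (Rxz \wedge Rzy)) — i.e. density.
(a): condition met.
(b): fails — Rus but no z with Ruz and Rzs.
(c): condition met.
(d): fails — Rw3w2 but no z with Rw3z and Rzw2.
Valid on: (a), (c).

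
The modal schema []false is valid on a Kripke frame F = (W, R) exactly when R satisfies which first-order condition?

□⊥ is valid iff no world has any successor (otherwise □⊥ fails at any world with one).
Conversely, on a frame with emptiness of R the schema holds at every world under every valuation.
Frame condition: forall x forall y ~Rxy.

emptiness of R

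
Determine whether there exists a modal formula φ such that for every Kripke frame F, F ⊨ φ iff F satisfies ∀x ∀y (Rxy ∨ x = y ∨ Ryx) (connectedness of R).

Not modally definable

If a class were modally definable it would be closed under disjoint unions (Goldblatt–Thomason).
Take 3 disjoint single-world reflexive frames: each is trivially connected, but their disjoint union has 3 worlds with no edge between distinct components, so it is not connected.
Hence connectedness of R is not modally definable.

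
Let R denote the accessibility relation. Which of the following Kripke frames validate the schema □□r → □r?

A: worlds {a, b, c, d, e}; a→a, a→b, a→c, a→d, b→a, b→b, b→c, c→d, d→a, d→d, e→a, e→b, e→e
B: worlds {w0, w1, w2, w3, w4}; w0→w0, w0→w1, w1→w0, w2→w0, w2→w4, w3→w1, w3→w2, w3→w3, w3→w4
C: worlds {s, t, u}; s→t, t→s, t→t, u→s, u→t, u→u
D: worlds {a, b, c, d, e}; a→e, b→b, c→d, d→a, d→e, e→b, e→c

A, C

The schema corresponds to density: ∀x ∀y (Rxy → ∃z (Rxz ∧ Rzy)).
A: ✓.
B: fails — Rw2w4 but no z with Rw2z and Rzw4.
C: ✓.
D: fails — Rcd but no z with Rcz and Rzd.
Valid on: A, C.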